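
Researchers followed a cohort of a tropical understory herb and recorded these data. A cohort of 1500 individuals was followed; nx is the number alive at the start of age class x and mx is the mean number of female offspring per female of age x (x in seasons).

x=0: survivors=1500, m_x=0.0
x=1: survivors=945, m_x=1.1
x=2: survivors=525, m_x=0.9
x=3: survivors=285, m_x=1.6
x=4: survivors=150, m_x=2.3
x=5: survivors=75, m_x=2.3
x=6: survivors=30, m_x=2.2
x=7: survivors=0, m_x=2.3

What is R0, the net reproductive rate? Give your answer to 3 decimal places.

1.701

lx = nx/n0 = nx/1500: 1, 0.63, 0.35, 0.19, 0.1, 0.05, 0.02, 0
lx·mx by age: 0, 0.693, 0.315, 0.304, 0.23, 0.115, 0.044, 0
R0 = Σ lx·mx = 1.701 → 1.701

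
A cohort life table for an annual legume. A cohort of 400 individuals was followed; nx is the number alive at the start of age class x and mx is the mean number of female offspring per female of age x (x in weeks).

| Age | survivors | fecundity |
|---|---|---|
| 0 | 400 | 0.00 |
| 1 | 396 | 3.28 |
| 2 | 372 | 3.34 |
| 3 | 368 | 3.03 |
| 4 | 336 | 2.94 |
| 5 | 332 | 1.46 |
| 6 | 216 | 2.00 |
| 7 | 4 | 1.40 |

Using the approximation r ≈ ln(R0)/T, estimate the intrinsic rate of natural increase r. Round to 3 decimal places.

lx = nx/n0 = nx/400: 1, 0.99, 0.93, 0.92, 0.84, 0.83, 0.54, 0.01
R0 = Σ lx·mx = 0 + 3.2472 + 3.1062 + 2.7876 + 2.4696 + 1.2118 + 1.08 + 0.014 = 13.9164
Σ x·lx·mx = 40.3378; T = 40.3378/13.9164 = 2.89858…
r ≈ ln(R0)/T = ln(13.9164)/2.89858… = 0.9084… → 0.908

0.908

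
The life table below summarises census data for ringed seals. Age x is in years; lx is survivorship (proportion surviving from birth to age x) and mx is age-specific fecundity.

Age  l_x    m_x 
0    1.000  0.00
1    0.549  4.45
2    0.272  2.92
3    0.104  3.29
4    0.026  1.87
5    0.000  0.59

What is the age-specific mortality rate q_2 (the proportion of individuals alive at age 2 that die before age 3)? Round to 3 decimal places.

q_2 = (l_2 − l_3) / l_2 = (0.272 − 0.104) / 0.272
     = 0.168 / 0.272 = 0.617647… → 0.618

0.618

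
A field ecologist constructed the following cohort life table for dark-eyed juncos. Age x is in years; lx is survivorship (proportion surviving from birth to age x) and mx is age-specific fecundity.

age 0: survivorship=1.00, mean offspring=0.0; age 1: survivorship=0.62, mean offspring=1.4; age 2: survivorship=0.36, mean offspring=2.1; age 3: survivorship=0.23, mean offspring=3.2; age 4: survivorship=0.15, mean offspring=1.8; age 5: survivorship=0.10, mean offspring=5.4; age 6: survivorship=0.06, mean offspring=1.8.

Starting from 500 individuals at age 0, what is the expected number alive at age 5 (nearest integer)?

Expected survivors = N0 · l_5 = 500 × 0.10 = 50 → 50

50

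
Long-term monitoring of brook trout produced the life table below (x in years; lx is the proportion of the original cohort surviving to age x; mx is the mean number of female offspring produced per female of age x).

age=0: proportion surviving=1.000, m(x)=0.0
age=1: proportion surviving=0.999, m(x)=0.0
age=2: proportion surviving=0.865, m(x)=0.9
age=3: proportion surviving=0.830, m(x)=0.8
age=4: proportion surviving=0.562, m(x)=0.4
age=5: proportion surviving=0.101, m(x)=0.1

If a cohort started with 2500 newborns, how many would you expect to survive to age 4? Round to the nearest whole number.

1405

Expected survivors = N0 · l_4 = 2500 × 0.562 = 1405 → 1405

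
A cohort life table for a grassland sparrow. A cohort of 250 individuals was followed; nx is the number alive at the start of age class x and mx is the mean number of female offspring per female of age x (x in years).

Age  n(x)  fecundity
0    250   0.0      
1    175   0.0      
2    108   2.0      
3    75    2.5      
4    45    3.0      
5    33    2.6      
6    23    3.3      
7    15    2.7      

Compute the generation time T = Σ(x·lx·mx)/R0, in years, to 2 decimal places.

lx = nx/n0 = nx/250: 1, 0.7, 0.432, 0.3, 0.18, 0.132, 0.092, 0.06
lx·mx: 0, 0, 0.864, 0.75, 0.54, 0.3432, 0.3036, 0.162 → R0 = 2.9628
x·lx·mx: 0, 0, 1.728, 2.25, 2.16, 1.716, 1.8216, 1.134 → Σ = 10.8096
T = 10.8096 / 2.9628 = 3.648441… → 3.65

3.65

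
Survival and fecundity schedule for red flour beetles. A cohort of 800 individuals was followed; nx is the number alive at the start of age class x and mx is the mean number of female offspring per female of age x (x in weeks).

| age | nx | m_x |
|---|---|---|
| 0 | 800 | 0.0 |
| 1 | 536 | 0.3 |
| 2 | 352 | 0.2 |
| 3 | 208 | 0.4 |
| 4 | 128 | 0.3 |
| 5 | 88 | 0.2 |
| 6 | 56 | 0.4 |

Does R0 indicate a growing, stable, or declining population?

lx = nx/n0 = nx/800: 1, 0.67, 0.44, 0.26, 0.16, 0.11, 0.07
R0 = Σ lx·mx = 0 + 0.201 + 0.088 + 0.104 + 0.048 + 0.022 + 0.028 = 0.491
R0 < 1, so the population is declining.

declining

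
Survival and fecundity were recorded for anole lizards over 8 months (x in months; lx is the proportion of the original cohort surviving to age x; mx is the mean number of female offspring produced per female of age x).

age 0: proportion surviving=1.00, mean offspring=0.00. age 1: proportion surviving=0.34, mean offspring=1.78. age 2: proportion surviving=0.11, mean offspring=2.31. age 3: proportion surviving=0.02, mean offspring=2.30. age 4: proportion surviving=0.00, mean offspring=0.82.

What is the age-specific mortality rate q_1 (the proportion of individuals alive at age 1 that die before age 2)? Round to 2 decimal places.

0.68

q_1 = (l_1 − l_2) / l_1 = (0.34 − 0.11) / 0.34
     = 0.23 / 0.34 = 0.676471… → 0.68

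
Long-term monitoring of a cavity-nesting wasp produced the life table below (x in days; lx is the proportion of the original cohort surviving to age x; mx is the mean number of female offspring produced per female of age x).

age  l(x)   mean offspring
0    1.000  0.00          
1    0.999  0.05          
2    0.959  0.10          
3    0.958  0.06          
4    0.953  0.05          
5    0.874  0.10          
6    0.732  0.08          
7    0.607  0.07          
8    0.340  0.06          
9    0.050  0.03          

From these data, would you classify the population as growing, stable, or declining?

declining

R0 = Σ lx·mx = 0 + 0.04995 + 0.0959 + 0.05748 + 0.04765 + 0.0874 + 0.05856 + 0.04249 + 0.0204 + 0.0015 = 0.46133
R0 < 1, so the population is declining.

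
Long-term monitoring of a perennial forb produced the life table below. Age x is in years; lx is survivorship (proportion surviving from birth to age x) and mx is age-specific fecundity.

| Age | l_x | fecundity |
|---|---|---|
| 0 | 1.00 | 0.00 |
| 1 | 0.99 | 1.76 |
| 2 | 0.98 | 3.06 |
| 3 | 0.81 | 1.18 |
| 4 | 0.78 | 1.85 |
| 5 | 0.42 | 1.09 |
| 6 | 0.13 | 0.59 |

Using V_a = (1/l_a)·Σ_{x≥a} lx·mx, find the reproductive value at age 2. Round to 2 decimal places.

lx·mx for x ≥ 2: 2.9988, 0.9558, 1.443, 0.4578, 0.0767 → sum = 5.9321
V_2 = 5.9321 / l_2 = 5.9321 / 0.98 = 6.053163… → 6.05

6.05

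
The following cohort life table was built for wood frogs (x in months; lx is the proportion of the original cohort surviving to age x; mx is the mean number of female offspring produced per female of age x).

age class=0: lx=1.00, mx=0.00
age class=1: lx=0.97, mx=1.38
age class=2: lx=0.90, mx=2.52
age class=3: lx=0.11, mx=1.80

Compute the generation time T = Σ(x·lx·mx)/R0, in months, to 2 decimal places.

1.70

lx·mx: 0, 1.3386, 2.268, 0.198 → R0 = 3.8046
x·lx·mx: 0, 1.3386, 4.536, 0.594 → Σ = 6.4686
T = 6.4686 / 3.8046 = 1.700205… → 1.70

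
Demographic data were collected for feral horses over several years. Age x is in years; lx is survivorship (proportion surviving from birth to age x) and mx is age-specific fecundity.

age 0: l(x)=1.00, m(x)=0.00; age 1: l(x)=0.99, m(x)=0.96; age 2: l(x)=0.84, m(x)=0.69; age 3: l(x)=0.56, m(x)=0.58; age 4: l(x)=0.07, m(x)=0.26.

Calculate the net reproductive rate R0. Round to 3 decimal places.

1.873

lx·mx by age: 0, 0.9504, 0.5796, 0.3248, 0.0182
R0 = Σ lx·mx = 1.873 → 1.873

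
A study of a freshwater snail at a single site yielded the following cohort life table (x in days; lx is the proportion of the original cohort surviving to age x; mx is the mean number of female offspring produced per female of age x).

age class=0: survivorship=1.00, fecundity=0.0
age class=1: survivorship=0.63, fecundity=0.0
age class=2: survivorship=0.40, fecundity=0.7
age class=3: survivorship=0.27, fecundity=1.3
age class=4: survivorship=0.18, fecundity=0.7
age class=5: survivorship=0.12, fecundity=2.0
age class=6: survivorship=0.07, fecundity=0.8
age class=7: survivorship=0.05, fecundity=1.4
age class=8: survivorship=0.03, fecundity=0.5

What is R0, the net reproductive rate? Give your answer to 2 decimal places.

lx·mx by age: 0, 0, 0.28, 0.351, 0.126, 0.24, 0.056, 0.07, 0.015
R0 = Σ lx·mx = 1.138 → 1.14

1.14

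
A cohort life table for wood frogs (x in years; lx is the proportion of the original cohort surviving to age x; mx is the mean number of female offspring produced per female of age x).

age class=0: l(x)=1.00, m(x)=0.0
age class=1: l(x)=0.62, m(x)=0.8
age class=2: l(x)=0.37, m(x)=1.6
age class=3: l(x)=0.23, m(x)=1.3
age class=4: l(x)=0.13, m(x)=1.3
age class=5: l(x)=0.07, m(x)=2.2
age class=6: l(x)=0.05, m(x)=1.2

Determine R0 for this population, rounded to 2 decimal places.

1.77

lx·mx by age: 0, 0.496, 0.592, 0.299, 0.169, 0.154, 0.06
R0 = Σ lx·mx = 1.77 → 1.77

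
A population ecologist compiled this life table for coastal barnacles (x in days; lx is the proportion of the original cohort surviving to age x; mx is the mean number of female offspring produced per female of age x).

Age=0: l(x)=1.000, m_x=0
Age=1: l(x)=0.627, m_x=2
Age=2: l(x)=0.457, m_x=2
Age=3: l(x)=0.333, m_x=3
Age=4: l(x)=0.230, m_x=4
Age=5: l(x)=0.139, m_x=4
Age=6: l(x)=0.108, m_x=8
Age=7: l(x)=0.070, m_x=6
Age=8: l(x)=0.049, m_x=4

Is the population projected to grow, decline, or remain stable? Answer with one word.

growing

R0 = Σ lx·mx = 0 + 1.254 + 0.914 + 0.999 + 0.92 + 0.556 + 0.864 + 0.42 + 0.196 = 6.123
R0 > 1, so the population is growing.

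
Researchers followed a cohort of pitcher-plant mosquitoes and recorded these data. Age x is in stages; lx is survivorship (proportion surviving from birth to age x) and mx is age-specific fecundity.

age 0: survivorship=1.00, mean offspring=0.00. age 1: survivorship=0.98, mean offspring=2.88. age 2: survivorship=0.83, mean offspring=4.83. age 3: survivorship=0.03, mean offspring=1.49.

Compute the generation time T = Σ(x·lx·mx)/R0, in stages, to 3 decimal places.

lx·mx: 0, 2.8224, 4.0089, 0.0447 → R0 = 6.876
x·lx·mx: 0, 2.8224, 8.0178, 0.1341 → Σ = 10.9743
T = 10.9743 / 6.876 = 1.59603… → 1.596

1.596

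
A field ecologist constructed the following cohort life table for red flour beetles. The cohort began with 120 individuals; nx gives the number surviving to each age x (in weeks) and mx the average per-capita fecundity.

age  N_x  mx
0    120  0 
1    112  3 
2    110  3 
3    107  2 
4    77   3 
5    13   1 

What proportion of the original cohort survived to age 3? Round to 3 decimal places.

l_3 = n_3/n_0 = 107/120 = 0.891667… → 0.892

0.892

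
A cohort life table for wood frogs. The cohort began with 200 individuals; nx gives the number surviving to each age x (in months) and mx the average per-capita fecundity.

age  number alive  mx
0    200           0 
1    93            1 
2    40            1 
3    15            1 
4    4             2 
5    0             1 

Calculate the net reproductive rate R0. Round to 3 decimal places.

0.780

lx = nx/n0 = nx/200: 1, 0.465, 0.2, 0.075, 0.02, 0
lx·mx by age: 0, 0.465, 0.2, 0.075, 0.04, 0
R0 = Σ lx·mx = 0.78 → 0.780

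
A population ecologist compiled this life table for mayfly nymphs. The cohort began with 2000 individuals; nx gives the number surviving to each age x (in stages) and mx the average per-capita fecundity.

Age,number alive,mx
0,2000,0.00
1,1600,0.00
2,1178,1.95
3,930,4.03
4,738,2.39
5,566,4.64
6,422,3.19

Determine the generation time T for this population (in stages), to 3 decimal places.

lx = nx/n0 = nx/2000: 1, 0.8, 0.589, 0.465, 0.369, 0.283, 0.211
lx·mx: 0, 0, 1.14855, 1.87395, 0.88191, 1.31312, 0.67309 → R0 = 5.89062
x·lx·mx: 0, 0, 2.2971, 5.62185, 3.52764, 6.5656, 4.03854 → Σ = 22.05073
T = 22.05073 / 5.89062 = 3.743363… → 3.743

3.743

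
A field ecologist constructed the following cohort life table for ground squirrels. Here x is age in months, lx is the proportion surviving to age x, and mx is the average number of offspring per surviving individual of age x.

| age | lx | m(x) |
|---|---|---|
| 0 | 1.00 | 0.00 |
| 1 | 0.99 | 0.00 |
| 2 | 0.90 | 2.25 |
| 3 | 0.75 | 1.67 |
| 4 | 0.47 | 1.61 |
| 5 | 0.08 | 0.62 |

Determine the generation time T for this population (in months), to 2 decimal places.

lx·mx: 0, 0, 2.025, 1.2525, 0.7567, 0.0496 → R0 = 4.0838
x·lx·mx: 0, 0, 4.05, 3.7575, 3.0268, 0.248 → Σ = 11.0823
T = 11.0823 / 4.0838 = 2.713723… → 2.71

2.71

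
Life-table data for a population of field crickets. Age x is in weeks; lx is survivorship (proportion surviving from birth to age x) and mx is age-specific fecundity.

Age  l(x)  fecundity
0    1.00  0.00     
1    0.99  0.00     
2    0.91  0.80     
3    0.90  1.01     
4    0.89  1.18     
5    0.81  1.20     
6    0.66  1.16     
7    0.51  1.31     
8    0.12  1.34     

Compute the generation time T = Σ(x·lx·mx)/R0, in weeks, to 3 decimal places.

4.530

lx·mx: 0, 0, 0.728, 0.909, 1.0502, 0.972, 0.7656, 0.6681, 0.1608 → R0 = 5.2537
x·lx·mx: 0, 0, 1.456, 2.727, 4.2008, 4.86, 4.5936, 4.6767, 1.2864 → Σ = 23.8005
T = 23.8005 / 5.2537 = 4.530236… → 4.530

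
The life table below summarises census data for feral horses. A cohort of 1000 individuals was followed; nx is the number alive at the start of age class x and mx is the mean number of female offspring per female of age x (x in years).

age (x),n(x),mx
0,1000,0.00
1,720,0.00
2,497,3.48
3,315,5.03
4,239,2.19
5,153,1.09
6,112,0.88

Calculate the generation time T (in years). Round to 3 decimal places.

lx = nx/n0 = nx/1000: 1, 0.72, 0.497, 0.315, 0.239, 0.153, 0.112
lx·mx: 0, 0, 1.72956, 1.58445, 0.52341, 0.16677, 0.09856 → R0 = 4.10275
x·lx·mx: 0, 0, 3.45912, 4.75335, 2.09364, 0.83385, 0.59136 → Σ = 11.73132
T = 11.73132 / 4.10275 = 2.85938… → 2.859

2.859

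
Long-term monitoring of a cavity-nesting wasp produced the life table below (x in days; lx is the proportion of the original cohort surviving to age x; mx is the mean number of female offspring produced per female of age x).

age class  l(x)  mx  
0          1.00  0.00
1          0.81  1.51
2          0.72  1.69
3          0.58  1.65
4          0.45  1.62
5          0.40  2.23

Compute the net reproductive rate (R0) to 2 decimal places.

lx·mx by age: 0, 1.2231, 1.2168, 0.957, 0.729, 0.892
R0 = Σ lx·mx = 5.0179 → 5.02

5.02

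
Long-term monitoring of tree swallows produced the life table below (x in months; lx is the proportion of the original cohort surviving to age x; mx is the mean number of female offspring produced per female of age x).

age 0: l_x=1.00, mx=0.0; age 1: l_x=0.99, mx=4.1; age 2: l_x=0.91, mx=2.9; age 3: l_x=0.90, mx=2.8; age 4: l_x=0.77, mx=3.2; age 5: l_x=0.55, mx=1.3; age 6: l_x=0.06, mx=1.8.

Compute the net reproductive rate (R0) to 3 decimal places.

lx·mx by age: 0, 4.059, 2.639, 2.52, 2.464, 0.715, 0.108
R0 = Σ lx·mx = 12.505 → 12.505

12.505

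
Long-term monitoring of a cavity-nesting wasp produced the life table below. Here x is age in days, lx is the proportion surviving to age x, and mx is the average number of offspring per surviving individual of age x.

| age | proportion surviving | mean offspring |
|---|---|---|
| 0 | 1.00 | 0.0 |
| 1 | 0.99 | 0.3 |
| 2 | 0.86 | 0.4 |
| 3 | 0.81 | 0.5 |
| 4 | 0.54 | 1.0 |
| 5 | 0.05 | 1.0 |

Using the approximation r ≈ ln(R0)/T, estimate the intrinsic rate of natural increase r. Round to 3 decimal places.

R0 = Σ lx·mx = 0 + 0.297 + 0.344 + 0.405 + 0.54 + 0.05 = 1.636
Σ x·lx·mx = 4.61; T = 4.61/1.636 = 2.81785…
r ≈ ln(R0)/T = ln(1.636)/2.81785… = 0.17469… → 0.175

0.175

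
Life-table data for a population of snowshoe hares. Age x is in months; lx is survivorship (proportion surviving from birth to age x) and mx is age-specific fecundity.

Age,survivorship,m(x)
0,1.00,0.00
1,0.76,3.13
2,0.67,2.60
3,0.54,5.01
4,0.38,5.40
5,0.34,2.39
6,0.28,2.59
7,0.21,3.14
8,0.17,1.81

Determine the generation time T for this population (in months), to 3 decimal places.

3.310

lx·mx: 0, 2.3788, 1.742, 2.7054, 2.052, 0.8126, 0.7252, 0.6594, 0.3077 → R0 = 11.3831
x·lx·mx: 0, 2.3788, 3.484, 8.1162, 8.208, 4.063, 4.3512, 4.6158, 2.4616 → Σ = 37.6786
T = 37.6786 / 11.3831 = 3.310047… → 3.310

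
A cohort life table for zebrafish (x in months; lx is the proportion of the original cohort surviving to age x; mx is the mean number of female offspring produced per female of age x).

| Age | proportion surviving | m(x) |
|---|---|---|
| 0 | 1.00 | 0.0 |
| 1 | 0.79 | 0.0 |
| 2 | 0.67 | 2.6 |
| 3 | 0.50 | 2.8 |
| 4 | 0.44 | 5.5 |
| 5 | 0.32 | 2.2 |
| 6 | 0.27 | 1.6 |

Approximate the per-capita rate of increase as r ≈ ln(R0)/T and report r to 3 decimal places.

R0 = Σ lx·mx = 0 + 0 + 1.742 + 1.4 + 2.42 + 0.704 + 0.432 = 6.698
Σ x·lx·mx = 23.476; T = 23.476/6.698 = 3.50493…
r ≈ ln(R0)/T = ln(6.698)/3.50493… = 0.54261… → 0.543

0.543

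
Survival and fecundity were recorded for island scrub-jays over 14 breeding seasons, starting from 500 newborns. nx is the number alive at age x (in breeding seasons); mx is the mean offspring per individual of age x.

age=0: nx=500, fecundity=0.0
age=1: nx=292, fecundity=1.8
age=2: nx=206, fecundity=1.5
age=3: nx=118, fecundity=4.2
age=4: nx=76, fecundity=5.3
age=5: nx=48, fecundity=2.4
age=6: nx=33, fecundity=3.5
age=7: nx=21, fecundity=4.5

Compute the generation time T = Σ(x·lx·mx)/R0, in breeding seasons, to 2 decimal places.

lx = nx/n0 = nx/500: 1, 0.584, 0.412, 0.236, 0.152, 0.096, 0.066, 0.042
lx·mx: 0, 1.0512, 0.618, 0.9912, 0.8056, 0.2304, 0.231, 0.189 → R0 = 4.1164
x·lx·mx: 0, 1.0512, 1.236, 2.9736, 3.2224, 1.152, 1.386, 1.323 → Σ = 12.3442
T = 12.3442 / 4.1164 = 2.998785… → 3.00

3.00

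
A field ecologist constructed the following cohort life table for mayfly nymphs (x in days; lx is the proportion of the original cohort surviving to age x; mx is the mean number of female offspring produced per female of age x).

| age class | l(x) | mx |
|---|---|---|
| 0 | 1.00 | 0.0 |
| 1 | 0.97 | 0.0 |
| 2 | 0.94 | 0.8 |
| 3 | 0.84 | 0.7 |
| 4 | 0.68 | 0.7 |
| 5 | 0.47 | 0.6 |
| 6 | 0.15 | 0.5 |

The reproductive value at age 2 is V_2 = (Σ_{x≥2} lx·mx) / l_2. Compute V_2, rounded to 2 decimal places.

lx·mx for x ≥ 2: 0.752, 0.588, 0.476, 0.282, 0.075 → sum = 2.173
V_2 = 2.173 / l_2 = 2.173 / 0.94 = 2.311702… → 2.31

2.31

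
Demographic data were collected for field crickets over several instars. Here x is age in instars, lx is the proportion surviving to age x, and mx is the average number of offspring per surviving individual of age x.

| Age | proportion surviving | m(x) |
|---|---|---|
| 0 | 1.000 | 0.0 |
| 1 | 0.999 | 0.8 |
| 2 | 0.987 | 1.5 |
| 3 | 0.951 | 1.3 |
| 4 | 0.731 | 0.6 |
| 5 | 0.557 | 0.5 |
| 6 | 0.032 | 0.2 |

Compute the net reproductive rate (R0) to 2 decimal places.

lx·mx by age: 0, 0.7992, 1.4805, 1.2363, 0.4386, 0.2785, 0.0064
R0 = Σ lx·mx = 4.2395 → 4.24

4.24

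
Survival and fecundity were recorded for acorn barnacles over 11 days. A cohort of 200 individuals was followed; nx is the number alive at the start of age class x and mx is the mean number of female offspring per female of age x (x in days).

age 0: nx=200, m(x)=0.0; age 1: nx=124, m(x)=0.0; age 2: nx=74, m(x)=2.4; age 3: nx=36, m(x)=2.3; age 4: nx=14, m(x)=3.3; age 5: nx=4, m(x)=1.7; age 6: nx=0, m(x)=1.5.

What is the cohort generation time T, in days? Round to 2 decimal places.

lx = nx/n0 = nx/200: 1, 0.62, 0.37, 0.18, 0.07, 0.02, 0
lx·mx: 0, 0, 0.888, 0.414, 0.231, 0.034, 0 → R0 = 1.567
x·lx·mx: 0, 0, 1.776, 1.242, 0.924, 0.17, 0 → Σ = 4.112
T = 4.112 / 1.567 = 2.624123… → 2.62

2.62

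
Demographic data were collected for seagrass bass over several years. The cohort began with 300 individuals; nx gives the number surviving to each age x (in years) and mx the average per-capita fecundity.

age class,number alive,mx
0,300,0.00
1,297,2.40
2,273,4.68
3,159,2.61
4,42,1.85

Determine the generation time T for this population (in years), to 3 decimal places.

lx = nx/n0 = nx/300: 1, 0.99, 0.91, 0.53, 0.14
lx·mx: 0, 2.376, 4.2588, 1.3833, 0.259 → R0 = 8.2771
x·lx·mx: 0, 2.376, 8.5176, 4.1499, 1.036 → Σ = 16.0795
T = 16.0795 / 8.2771 = 1.942649… → 1.943

1.943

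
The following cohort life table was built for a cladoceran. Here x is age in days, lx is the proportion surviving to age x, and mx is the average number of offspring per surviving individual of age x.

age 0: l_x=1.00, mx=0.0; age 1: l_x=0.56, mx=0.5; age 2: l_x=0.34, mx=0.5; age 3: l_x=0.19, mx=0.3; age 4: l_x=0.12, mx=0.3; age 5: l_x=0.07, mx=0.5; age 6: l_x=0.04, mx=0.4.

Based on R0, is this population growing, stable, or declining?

R0 = Σ lx·mx = 0 + 0.28 + 0.17 + 0.057 + 0.036 + 0.035 + 0.016 = 0.594
R0 < 1, so the population is declining.

declining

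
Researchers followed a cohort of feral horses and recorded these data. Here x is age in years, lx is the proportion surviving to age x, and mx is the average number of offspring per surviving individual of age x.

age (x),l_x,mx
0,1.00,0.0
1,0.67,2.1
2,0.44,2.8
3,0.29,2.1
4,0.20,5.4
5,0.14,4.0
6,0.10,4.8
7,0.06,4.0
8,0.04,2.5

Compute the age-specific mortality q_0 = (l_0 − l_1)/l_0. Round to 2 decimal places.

q_0 = (l_0 − l_1) / l_0 = (1 − 0.67) / 1
     = 0.33 / 1 = 0.33 → 0.33

0.33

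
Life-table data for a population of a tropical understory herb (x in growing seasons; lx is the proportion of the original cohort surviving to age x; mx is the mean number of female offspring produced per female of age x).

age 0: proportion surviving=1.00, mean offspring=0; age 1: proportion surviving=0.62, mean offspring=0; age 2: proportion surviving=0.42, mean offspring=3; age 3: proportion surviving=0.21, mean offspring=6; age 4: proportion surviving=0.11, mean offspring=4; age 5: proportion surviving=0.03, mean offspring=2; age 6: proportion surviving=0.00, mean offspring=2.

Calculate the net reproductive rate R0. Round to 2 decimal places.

3.02

lx·mx by age: 0, 0, 1.26, 1.26, 0.44, 0.06, 0
R0 = Σ lx·mx = 3.02 → 3.02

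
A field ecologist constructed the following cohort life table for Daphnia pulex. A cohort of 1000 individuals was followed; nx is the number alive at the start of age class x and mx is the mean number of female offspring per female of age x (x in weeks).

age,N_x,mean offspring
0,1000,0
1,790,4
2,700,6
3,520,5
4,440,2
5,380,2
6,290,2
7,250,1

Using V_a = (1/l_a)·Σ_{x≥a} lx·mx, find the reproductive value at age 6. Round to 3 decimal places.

2.862

lx = nx/n0 = nx/1000: 1, 0.79, 0.7, 0.52, 0.44, 0.38, 0.29, 0.25
lx·mx for x ≥ 6: 0.58, 0.25 → sum = 0.83
V_6 = 0.83 / l_6 = 0.83 / 0.29 = 2.862069… → 2.862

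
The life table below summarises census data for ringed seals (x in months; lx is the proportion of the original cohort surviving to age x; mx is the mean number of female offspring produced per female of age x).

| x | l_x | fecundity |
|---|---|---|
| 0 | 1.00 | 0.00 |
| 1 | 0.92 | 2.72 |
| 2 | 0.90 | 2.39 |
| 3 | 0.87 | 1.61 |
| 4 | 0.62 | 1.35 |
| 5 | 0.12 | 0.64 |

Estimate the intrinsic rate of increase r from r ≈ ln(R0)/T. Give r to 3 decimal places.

R0 = Σ lx·mx = 0 + 2.5024 + 2.151 + 1.4007 + 0.837 + 0.0768 = 6.9679
Σ x·lx·mx = 14.7385; T = 14.7385/6.9679 = 2.1152…
r ≈ ln(R0)/T = ln(6.9679)/2.1152… = 0.91779… → 0.918

0.918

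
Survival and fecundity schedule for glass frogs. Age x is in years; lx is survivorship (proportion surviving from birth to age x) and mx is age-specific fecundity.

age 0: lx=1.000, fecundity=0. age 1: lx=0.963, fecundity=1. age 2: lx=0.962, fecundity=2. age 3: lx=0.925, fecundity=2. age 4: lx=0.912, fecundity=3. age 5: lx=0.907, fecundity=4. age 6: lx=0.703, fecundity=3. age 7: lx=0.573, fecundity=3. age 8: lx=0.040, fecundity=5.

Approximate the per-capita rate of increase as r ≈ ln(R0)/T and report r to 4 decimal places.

R0 = Σ lx·mx = 0 + 0.963 + 1.924 + 1.85 + 2.736 + 3.628 + 2.109 + 1.719 + 0.2 = 15.129
Σ x·lx·mx = 65.732; T = 65.732/15.129 = 4.34477…
r ≈ ln(R0)/T = ln(15.129)/4.34477… = 0.625261… → 0.6253

0.6253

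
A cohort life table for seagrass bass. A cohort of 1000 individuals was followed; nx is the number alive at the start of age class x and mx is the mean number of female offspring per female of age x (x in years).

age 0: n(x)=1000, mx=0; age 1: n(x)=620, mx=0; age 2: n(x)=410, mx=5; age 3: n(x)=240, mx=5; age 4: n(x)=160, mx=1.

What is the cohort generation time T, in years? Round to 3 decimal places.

lx = nx/n0 = nx/1000: 1, 0.62, 0.41, 0.24, 0.16
lx·mx: 0, 0, 2.05, 1.2, 0.16 → R0 = 3.41
x·lx·mx: 0, 0, 4.1, 3.6, 0.64 → Σ = 8.34
T = 8.34 / 3.41 = 2.445748… → 2.446

2.446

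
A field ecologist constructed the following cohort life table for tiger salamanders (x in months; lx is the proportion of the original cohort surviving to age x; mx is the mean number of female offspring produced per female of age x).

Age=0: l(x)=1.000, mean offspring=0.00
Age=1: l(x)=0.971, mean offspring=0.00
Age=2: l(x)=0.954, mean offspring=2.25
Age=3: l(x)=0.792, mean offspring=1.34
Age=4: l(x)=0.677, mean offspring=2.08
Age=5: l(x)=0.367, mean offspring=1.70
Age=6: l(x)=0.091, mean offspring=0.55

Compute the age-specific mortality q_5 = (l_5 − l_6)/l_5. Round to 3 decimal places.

q_5 = (l_5 − l_6) / l_5 = (0.367 − 0.091) / 0.367
     = 0.276 / 0.367 = 0.752044… → 0.752

0.752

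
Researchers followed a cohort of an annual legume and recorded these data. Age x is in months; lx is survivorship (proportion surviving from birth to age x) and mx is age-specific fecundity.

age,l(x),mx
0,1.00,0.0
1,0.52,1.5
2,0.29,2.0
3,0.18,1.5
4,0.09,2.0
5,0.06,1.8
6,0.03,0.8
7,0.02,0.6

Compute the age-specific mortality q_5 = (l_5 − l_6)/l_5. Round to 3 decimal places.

0.500

q_5 = (l_5 − l_6) / l_5 = (0.06 − 0.03) / 0.06
     = 0.03 / 0.06 = 0.5 → 0.500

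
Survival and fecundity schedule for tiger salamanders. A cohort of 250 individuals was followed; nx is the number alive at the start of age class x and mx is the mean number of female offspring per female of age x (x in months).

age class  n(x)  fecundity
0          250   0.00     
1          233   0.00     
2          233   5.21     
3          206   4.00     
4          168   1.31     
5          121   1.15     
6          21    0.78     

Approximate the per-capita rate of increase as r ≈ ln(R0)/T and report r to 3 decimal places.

lx = nx/n0 = nx/250: 1, 0.932, 0.932, 0.824, 0.672, 0.484, 0.084
R0 = Σ lx·mx = 0 + 0 + 4.85572 + 3.296 + 0.88032 + 0.5566 + 0.06552 = 9.65416
Σ x·lx·mx = 26.29684; T = 26.29684/9.65416 = 2.72389…
r ≈ ln(R0)/T = ln(9.65416)/2.72389… = 0.83241… → 0.832

0.832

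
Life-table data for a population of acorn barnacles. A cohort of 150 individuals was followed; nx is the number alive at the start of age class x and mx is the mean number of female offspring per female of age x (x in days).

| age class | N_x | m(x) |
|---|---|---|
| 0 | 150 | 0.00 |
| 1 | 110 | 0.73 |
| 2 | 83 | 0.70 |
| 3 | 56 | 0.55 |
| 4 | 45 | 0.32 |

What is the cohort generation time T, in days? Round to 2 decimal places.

1.89

lx = nx/n0 = nx/150: 1, 0.73333…, 0.55333…, 0.37333…, 0.3
lx·mx: 0, 0.535333…, 0.387333…, 0.205333…, 0.096 → R0 = 1.224…
x·lx·mx: 0, 0.535333…, 0.774667…, 0.616…, 0.384 → Σ = 2.31…
T = 2.31… / 1.224… = 1.887255… → 1.89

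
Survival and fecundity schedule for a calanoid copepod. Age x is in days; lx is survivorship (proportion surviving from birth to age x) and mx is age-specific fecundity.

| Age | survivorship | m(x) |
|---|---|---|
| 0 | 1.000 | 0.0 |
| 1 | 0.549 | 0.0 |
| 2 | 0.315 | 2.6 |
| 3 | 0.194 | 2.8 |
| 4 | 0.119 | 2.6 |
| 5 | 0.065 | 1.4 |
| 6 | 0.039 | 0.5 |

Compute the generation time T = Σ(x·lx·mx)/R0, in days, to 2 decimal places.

2.85

lx·mx: 0, 0, 0.819, 0.5432, 0.3094, 0.091, 0.0195 → R0 = 1.7821
x·lx·mx: 0, 0, 1.638, 1.6296, 1.2376, 0.455, 0.117 → Σ = 5.0772
T = 5.0772 / 1.7821 = 2.848998… → 2.85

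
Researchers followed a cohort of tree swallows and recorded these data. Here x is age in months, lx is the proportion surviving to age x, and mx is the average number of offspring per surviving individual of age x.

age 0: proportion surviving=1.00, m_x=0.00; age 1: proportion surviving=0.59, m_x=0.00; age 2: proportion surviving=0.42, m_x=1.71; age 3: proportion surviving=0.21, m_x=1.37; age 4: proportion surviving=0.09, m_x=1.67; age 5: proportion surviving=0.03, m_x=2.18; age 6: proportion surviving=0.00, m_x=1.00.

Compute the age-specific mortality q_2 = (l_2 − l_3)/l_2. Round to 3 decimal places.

0.500

q_2 = (l_2 − l_3) / l_2 = (0.42 − 0.21) / 0.42
     = 0.21 / 0.42 = 0.5 → 0.500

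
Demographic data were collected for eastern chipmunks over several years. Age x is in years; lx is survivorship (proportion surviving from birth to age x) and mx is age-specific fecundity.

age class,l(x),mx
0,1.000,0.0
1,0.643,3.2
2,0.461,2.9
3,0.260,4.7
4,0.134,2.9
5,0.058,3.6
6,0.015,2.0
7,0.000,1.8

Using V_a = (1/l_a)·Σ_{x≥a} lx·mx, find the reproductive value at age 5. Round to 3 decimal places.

4.117

lx·mx for x ≥ 5: 0.2088, 0.03, 0 → sum = 0.2388
V_5 = 0.2388 / l_5 = 0.2388 / 0.058 = 4.117241… → 4.117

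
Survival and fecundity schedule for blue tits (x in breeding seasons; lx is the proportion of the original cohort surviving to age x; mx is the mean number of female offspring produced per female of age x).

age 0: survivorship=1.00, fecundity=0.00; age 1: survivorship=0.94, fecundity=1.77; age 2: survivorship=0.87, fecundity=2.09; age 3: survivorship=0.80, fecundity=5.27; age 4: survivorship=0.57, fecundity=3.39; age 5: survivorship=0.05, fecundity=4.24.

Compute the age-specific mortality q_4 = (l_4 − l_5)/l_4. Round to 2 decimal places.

0.91

q_4 = (l_4 − l_5) / l_4 = (0.57 − 0.05) / 0.57
     = 0.52 / 0.57 = 0.912281… → 0.91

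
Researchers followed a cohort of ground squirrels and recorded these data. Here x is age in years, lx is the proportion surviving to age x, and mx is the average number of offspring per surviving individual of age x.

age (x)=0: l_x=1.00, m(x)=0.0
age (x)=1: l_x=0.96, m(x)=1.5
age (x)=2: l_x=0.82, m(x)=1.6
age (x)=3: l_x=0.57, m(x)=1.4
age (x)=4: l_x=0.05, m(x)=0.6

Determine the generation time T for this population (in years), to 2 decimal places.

lx·mx: 0, 1.44, 1.312, 0.798, 0.03 → R0 = 3.58
x·lx·mx: 0, 1.44, 2.624, 2.394, 0.12 → Σ = 6.578
T = 6.578 / 3.58 = 1.83743… → 1.84

1.84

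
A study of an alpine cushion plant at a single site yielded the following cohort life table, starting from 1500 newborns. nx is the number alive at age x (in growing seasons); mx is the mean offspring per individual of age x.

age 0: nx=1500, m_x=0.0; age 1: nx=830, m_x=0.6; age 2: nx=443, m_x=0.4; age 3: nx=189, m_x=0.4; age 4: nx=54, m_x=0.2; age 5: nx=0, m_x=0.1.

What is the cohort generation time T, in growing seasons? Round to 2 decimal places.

lx = nx/n0 = nx/1500: 1, 0.55333…, 0.29533…, 0.126, 0.036, 0
lx·mx: 0, 0.332…, 0.118133…, 0.0504, 0.0072, 0 → R0 = 0.507733…
x·lx·mx: 0, 0.332…, 0.236267…, 0.1512, 0.0288, 0 → Σ = 0.748267…
T = 0.748267… / 0.507733… = 1.473739… → 1.47

1.47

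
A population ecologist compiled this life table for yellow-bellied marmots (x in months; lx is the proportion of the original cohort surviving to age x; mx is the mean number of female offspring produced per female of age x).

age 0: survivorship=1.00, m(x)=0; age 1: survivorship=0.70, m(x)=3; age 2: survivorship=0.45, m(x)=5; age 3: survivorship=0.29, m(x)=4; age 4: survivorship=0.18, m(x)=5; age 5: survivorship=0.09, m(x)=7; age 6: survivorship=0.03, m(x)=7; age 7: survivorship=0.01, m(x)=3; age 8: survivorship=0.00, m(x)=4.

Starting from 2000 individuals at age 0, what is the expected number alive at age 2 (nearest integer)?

900

Expected survivors = N0 · l_2 = 2000 × 0.45 = 900 → 900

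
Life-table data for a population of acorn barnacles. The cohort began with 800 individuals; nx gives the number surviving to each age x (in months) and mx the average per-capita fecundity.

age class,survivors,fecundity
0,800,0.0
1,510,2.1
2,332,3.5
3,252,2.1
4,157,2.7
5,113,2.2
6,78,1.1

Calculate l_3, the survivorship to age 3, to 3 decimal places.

0.315

l_3 = n_3/n_0 = 252/800 = 0.315 → 0.315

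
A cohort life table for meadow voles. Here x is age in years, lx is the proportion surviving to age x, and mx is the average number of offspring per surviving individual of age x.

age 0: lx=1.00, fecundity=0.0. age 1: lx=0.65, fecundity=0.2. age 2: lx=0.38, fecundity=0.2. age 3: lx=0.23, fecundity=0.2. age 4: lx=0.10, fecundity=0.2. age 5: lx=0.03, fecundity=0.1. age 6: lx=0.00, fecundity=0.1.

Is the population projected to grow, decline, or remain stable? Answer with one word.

R0 = Σ lx·mx = 0 + 0.13 + 0.076 + 0.046 + 0.02 + 0.003 + 0 = 0.275
R0 < 1, so the population is declining.

declining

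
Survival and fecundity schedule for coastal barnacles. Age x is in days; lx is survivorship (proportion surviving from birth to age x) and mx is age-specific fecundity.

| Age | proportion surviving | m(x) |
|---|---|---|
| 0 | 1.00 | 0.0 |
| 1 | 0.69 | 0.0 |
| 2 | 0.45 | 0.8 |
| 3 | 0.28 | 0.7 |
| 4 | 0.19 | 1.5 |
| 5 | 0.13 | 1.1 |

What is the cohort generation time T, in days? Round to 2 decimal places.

lx·mx: 0, 0, 0.36, 0.196, 0.285, 0.143 → R0 = 0.984
x·lx·mx: 0, 0, 0.72, 0.588, 1.14, 0.715 → Σ = 3.163
T = 3.163 / 0.984 = 3.214431… → 3.21

3.21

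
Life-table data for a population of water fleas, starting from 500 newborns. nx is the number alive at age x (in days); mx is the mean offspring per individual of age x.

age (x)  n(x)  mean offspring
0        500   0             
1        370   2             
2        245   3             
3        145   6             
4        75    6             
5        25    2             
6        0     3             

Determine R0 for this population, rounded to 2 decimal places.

lx = nx/n0 = nx/500: 1, 0.74, 0.49, 0.29, 0.15, 0.05, 0
lx·mx by age: 0, 1.48, 1.47, 1.74, 0.9, 0.1, 0
R0 = Σ lx·mx = 5.69 → 5.69

5.69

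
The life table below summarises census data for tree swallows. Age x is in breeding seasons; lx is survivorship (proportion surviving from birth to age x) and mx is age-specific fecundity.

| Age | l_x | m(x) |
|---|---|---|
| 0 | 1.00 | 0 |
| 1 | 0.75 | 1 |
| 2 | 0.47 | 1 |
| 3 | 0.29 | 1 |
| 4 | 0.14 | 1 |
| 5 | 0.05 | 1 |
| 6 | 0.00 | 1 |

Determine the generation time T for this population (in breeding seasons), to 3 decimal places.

lx·mx: 0, 0.75, 0.47, 0.29, 0.14, 0.05, 0 → R0 = 1.7
x·lx·mx: 0, 0.75, 0.94, 0.87, 0.56, 0.25, 0 → Σ = 3.37
T = 3.37 / 1.7 = 1.982353… → 1.982

1.982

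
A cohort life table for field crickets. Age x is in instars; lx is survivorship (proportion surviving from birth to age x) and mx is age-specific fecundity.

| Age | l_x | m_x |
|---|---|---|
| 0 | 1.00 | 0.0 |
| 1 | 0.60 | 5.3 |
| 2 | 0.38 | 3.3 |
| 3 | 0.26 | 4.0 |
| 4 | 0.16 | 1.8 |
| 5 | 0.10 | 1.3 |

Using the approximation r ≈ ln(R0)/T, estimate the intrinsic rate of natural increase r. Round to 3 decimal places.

R0 = Σ lx·mx = 0 + 3.18 + 1.254 + 1.04 + 0.288 + 0.13 = 5.892
Σ x·lx·mx = 10.61; T = 10.61/5.892 = 1.80075…
r ≈ ln(R0)/T = ln(5.892)/1.80075… = 0.98492… → 0.985

0.985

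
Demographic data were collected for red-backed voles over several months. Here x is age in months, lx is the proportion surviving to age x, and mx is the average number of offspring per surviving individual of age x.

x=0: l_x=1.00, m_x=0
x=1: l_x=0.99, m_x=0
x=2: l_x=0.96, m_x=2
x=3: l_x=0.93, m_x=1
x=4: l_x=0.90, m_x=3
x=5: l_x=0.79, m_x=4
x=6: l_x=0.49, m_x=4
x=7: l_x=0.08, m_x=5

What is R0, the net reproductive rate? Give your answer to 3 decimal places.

lx·mx by age: 0, 0, 1.92, 0.93, 2.7, 3.16, 1.96, 0.4
R0 = Σ lx·mx = 11.07 → 11.070

11.070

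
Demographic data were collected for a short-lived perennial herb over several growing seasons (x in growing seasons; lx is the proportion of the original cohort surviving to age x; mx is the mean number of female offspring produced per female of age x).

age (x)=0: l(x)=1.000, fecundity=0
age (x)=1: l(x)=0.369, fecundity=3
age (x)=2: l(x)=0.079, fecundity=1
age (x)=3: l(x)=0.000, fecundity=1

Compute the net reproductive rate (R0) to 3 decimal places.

1.186

lx·mx by age: 0, 1.107, 0.079, 0
R0 = Σ lx·mx = 1.186 → 1.186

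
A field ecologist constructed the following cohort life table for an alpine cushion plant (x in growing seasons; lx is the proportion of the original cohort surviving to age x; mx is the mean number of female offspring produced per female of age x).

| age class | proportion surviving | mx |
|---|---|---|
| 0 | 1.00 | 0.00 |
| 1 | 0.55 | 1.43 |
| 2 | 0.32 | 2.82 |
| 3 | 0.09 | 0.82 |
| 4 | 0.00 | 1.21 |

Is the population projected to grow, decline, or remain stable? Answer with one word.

growing

R0 = Σ lx·mx = 0 + 0.7865 + 0.9024 + 0.0738 + 0 = 1.7627
R0 > 1, so the population is growing.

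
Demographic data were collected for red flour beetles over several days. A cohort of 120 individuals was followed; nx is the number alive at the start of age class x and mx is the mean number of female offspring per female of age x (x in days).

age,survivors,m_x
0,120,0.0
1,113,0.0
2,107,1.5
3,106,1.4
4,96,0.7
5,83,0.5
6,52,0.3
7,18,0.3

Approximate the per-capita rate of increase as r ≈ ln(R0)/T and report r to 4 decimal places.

lx = nx/n0 = nx/120: 1, 0.94167…, 0.89167…, 0.88333…, 0.8, 0.69167…, 0.43333…, 0.15
R0 = Σ lx·mx = 0 + 0 + 1.3375… + 1.23667… + 0.56 + 0.34583… + 0.13… + 0.045 = 3.655…
Σ x·lx·mx = 11.449167…; T = 11.449167…/3.655… = 3.13247…
r ≈ ln(R0)/T = ln(3.655…)/3.13247… = 0.413762… → 0.4138

0.4138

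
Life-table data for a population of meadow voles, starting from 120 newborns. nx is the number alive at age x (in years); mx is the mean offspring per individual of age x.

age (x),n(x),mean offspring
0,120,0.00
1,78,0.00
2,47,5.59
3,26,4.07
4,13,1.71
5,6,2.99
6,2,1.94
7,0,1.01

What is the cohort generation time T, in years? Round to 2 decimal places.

lx = nx/n0 = nx/120: 1, 0.65, 0.39167…, 0.21667…, 0.10833…, 0.05, 0.01667…, 0
lx·mx: 0, 0, 2.189417…, 0.881833…, 0.18525…, 0.1495, 0.032333…, 0 → R0 = 3.438333…
x·lx·mx: 0, 0, 4.378833…, 2.6455…, 0.741…, 0.7475, 0.194…, 0 → Σ = 8.706833…
T = 8.706833… / 3.438333… = 2.532283… → 2.53

2.53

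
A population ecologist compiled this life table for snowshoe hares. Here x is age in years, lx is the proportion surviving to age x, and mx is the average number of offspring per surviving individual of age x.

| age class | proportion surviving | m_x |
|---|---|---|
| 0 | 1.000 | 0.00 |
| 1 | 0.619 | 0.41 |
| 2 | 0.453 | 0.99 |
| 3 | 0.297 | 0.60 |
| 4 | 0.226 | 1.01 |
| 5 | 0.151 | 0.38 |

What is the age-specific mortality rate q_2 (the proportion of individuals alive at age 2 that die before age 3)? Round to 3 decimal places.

0.344

q_2 = (l_2 − l_3) / l_2 = (0.453 − 0.297) / 0.453
     = 0.156 / 0.453 = 0.344371… → 0.344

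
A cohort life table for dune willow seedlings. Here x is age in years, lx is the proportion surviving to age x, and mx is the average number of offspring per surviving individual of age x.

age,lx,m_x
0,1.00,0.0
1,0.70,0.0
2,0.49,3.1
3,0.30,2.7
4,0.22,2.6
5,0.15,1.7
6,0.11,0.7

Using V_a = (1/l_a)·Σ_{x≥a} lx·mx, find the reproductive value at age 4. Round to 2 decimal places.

lx·mx for x ≥ 4: 0.572, 0.255, 0.077 → sum = 0.904
V_4 = 0.904 / l_4 = 0.904 / 0.22 = 4.109091… → 4.11

4.11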